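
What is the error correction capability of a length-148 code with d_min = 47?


Correction capability = floor((d-1)/2) = floor((47-1)/2) = 23

23 errors


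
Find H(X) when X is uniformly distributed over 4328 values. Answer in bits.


H = log2(n) = log2(4328) = 12.0795

12.0795 bits


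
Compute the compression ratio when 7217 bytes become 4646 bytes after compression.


Ratio = original / compressed = 7217 / 4646 = 1.5534

1.5534


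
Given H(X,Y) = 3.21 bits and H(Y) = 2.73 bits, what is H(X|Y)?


H(X|Y) = H(X,Y) - H(Y) = 3.21 - 2.73 = 0.48

0.48 bits


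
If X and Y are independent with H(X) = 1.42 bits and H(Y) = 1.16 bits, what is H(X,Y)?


For independent variables, H(X,Y) = H(X) + H(Y) = 1.42 + 1.16 = 2.58

2.58 bits


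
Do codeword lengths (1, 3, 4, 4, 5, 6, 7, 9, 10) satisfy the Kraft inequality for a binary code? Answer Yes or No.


Kraft sum = sum(2^(-l_i)) = 0.8076, need <= 1. Result: satisfied (a binary prefix-free code with these lengths exists)

Yes


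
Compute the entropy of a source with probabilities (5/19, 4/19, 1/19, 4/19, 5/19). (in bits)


H = -sum(p_i * log2(p_i)). Terms: -(5/19)*log2(5/19) = 0.506842; -(4/19)*log2(4/19) = 0.473248; -(1/19)*log2(1/19) = 0.223575; -(4/19)*log2(4/19) = 0.473248; -(5/19)*log2(5/19) = 0.506842. H = 0.506842 + 0.473248 + 0.223575 + 0.473248 + 0.506842 = 2.1838

2.1838 bits


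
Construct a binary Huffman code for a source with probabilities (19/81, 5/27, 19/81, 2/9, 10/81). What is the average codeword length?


Huffman construction (repeatedly merge the two least-probable nodes; each merge adds 1 bit to every symbol beneath it): 10/81 + 5/27 = 25/81; 2/9 + 19/81 = 37/81; 19/81 + 25/81 = 44/81; 37/81 + 44/81 = 1. Resulting codeword lengths (in the order the probabilities were given): (2, 3, 2, 2, 3). L_avg = sum(p_i * l_i) = 19/81*2 + 5/27*3 + 19/81*2 + 2/9*2 + 10/81*3 = 187/81 = 2.3086

2.3086 bits


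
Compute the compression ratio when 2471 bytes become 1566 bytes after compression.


Ratio = original / compressed = 2471 / 1566 = 1.5779

1.5779


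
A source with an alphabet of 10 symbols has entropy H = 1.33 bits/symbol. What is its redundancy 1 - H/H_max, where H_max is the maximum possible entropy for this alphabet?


H_max = log2(K) = log2(10) = 3.3219 bits/symbol. Redundancy = 1 - H/H_max = 1 - 1.33/3.3219 = 1 - 0.4004 = 0.5996

0.5996


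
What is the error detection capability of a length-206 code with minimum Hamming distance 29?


Detection capability = d_min - 1 = 29 - 1 = 28

28 errors


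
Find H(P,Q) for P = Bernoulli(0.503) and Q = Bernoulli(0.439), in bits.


H(P,Q) = -p*log2(q) - (1-p)*log2(1-q). -0.503*log2(0.439) = 0.597417; -0.497*log2(0.561) = 0.414462. H(P,Q) = 0.597417 + 0.414462 = 1.0119

1.0119 bits


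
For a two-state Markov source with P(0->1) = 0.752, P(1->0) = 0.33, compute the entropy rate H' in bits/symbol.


Stationary distribution: pi_0 = p10/(p01+p10) = 0.305, pi_1 = 0.695. Entropy rate H' = pi_0*H(p01) + pi_1*H(p10) = 0.305*0.8081 + 0.695*0.9149 = 0.8823

0.8823 bits/symbol


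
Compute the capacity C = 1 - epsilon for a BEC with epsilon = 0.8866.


C = 1 - epsilon = 1 - 0.8866 = 0.1134

0.1134 bits


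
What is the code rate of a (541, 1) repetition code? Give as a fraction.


Rate = k/n = 1/541

1/541


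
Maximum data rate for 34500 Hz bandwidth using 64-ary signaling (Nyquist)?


Rate = 2 * B * log2(M) = 2 * 34500 * 6.0 = 414000.0

414000.0 bps


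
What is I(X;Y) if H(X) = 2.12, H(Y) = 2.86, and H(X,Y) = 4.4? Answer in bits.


I(X;Y) = H(X) + H(Y) - H(X,Y) = 2.12 + 2.86 - 4.4 = 0.58

0.58 bits


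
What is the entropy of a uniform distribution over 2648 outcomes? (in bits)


H = log2(n) = log2(2648) = 11.3707

11.3707 bits


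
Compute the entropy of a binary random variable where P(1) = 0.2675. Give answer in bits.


H = -p*log2(p) - (1-p)*log2(1-p). -0.2675*log2(0.2675) = 0.508889; -0.7325*log2(0.7325) = 0.328965. H = 0.508889 + 0.328965 = 0.8379

0.8379 bits


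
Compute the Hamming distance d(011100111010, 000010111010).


Count differing positions: . ^ ^ ^ ^ . . . . . . . = 4 differences

4


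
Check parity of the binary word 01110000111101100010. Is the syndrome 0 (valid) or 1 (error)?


Syndrome = XOR of all bits = 0 XOR 1 XOR 1 XOR 1 XOR 0 XOR 0 XOR 0 XOR 0 XOR 1 XOR 1 XOR 1 XOR 1 XOR 0 XOR 1 XOR 1 XOR 0 XOR 0 XOR 0 XOR 1 XOR 0 = 0

0


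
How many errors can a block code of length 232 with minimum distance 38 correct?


Correction capability = floor((d-1)/2) = floor((38-1)/2) = 18

18 errors


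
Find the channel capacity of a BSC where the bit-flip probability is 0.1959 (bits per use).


H(p) = -p*log2(p) - (1-p)*log2(1-p) = -0.1959*log2(0.1959) - 0.8041*log2(0.8041) = 0.460720 + 0.252932 = 0.7137. C = 1 - H(p) = 1 - 0.7137 = 0.2863

0.2863 bits


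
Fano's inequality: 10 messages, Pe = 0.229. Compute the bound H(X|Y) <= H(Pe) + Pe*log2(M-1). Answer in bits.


H(Pe) = -Pe*log2(Pe) - (1-Pe)*log2(1-Pe) = -0.229*log2(0.229) - 0.771*log2(0.771) = 0.486987 + 0.289277 = 0.7763. Pe*log2(M-1) = 0.229*log2(9) = 0.725913. Bound = H(Pe) + Pe*log2(M-1) = 0.486987 + 0.289277 + 0.725913 = 1.5022

1.5022 bits


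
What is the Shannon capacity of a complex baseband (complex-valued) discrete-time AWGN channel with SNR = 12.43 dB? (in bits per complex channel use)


SNR_linear = 10^(12.43/10) = 17.4985; C = log2(1 + SNR_linear) = log2(1 + 17.4985) = 4.2093

4.2093 bits/channel use


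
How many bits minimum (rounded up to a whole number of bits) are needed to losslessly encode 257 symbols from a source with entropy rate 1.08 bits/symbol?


Minimum bits >= n * H = 257 * 1.08 = 277.56, rounded up to a whole number of bits = 278

278 bits


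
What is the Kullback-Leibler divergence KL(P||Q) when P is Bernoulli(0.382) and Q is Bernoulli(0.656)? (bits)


KL = p*log2(p/q) + (1-p)*log2((1-p)/(1-q)) = 0.382*log2(0.382/0.656) + 0.618*log2(0.618/0.344) = 0.2243

0.2243 bits


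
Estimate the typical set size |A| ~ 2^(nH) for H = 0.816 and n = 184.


log2|A_typical| = nH = 184 * 0.816 = 150.144, so |A_typical| ~ 2^150.144 = 1.577e+45

1.577e+45


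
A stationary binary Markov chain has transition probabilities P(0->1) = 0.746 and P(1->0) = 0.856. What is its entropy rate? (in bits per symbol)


Stationary distribution: pi_0 = p10/(p01+p10) = 0.5343, pi_1 = 0.4657. Entropy rate H' = pi_0*H(p01) + pi_1*H(p10) = 0.5343*0.8176 + 0.4657*0.5946 = 0.7137

0.7137 bits/symbol


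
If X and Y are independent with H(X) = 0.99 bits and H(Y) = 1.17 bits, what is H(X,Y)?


For independent variables, H(X,Y) = H(X) + H(Y) = 0.99 + 1.17 = 2.16

2.16 bits


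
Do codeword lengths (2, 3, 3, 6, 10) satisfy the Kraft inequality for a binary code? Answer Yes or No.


Kraft sum = sum(2^(-l_i)) = 0.5166, need <= 1. Result: satisfied (a binary prefix-free code with these lengths exists)

Yes


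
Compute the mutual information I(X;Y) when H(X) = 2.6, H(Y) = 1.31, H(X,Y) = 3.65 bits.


I(X;Y) = H(X) + H(Y) - H(X,Y) = 2.6 + 1.31 - 3.65 = 0.26

0.26 bits


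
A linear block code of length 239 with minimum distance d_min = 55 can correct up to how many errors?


Correction capability = floor((d-1)/2) = floor((55-1)/2) = 27

27 errors


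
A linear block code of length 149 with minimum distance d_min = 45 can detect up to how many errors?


Detection capability = d_min - 1 = 45 - 1 = 44

44 errors


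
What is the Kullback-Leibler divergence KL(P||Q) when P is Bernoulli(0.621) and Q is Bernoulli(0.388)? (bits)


KL = p*log2(p/q) + (1-p)*log2((1-p)/(1-q)) = 0.621*log2(0.621/0.388) + 0.379*log2(0.379/0.612) = 0.1594

0.1594 bits


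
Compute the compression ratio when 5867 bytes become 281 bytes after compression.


Ratio = original / compressed = 5867 / 281 = 20.879

20.879


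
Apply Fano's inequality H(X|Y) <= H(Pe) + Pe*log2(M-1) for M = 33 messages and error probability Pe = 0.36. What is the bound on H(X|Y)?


H(Pe) = -Pe*log2(Pe) - (1-Pe)*log2(1-Pe) = -0.36*log2(0.36) - 0.64*log2(0.64) = 0.530615 + 0.412068 = 0.9427. Pe*log2(M-1) = 0.36*log2(32) = 1.800000. Bound = H(Pe) + Pe*log2(M-1) = 0.530615 + 0.412068 + 1.800000 = 2.7427

2.7427 bits


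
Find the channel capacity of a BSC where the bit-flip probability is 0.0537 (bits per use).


H(p) = -p*log2(p) - (1-p)*log2(1-p) = -0.0537*log2(0.0537) - 0.9463*log2(0.9463) = 0.226557 + 0.075354 = 0.3019. C = 1 - H(p) = 1 - 0.3019 = 0.6981

0.6981 bits


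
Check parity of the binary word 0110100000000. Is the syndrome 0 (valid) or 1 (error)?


Syndrome = XOR of all bits = 0 XOR 1 XOR 1 XOR 0 XOR 1 XOR 0 XOR 0 XOR 0 XOR 0 XOR 0 XOR 0 XOR 0 XOR 0 = 1

1


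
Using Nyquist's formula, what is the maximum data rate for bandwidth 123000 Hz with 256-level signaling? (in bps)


Rate = 2 * B * log2(M) = 2 * 123000 * 8.0 = 1968000.0

1968000.0 bps


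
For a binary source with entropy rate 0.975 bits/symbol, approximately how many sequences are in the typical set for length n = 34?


log2|A_typical| = nH = 34 * 0.975 = 33.15, so |A_typical| ~ 2^33.15 = 9.531e+09

9.531e+09


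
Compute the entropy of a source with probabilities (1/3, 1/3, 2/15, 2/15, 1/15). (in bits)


H = -sum(p_i * log2(p_i)). Terms: -(1/3)*log2(1/3) = 0.528321; -(1/3)*log2(1/3) = 0.528321; -(2/15)*log2(2/15) = 0.387585; -(2/15)*log2(2/15) = 0.387585; -(1/15)*log2(1/15) = 0.260459. H = 0.528321 + 0.528321 + 0.387585 + 0.387585 + 0.260459 = 2.0923

2.0923 bits


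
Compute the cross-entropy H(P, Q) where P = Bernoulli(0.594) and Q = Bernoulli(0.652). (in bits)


H(P,Q) = -p*log2(q) - (1-p)*log2(1-q). -0.594*log2(0.652) = 0.366531; -0.406*log2(0.348) = 0.618273. H(P,Q) = 0.366531 + 0.618273 = 0.9848

0.9848 bits


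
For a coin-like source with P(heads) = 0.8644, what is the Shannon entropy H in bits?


H = -p*log2(p) - (1-p)*log2(1-p). -0.8644*log2(0.8644) = 0.181722; -0.1356*log2(0.1356) = 0.390877. H = 0.181722 + 0.390877 = 0.5726

0.5726 bits


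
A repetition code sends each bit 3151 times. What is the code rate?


Rate = k/n = 1/3151

1/3151


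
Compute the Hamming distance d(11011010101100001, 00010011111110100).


Count differing positions: ^ ^ . . ^ . . ^ . ^ . . ^ . ^ . ^ = 8 differences

8


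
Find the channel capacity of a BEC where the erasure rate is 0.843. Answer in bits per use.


C = 1 - epsilon = 1 - 0.843 = 0.157

0.157 bits


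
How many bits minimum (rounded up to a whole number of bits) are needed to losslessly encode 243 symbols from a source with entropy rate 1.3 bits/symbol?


Minimum bits >= n * H = 243 * 1.3 = 315.9, rounded up to a whole number of bits = 316

316 bits


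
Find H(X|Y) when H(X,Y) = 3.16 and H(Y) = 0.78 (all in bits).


H(X|Y) = H(X,Y) - H(Y) = 3.16 - 0.78 = 2.38

2.38 bits


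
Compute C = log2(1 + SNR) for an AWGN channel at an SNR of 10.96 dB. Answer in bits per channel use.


SNR_linear = 10^(10.96/10) = 12.4738; C = log2(1 + SNR_linear) = log2(1 + 12.4738) = 3.7521

3.7521 bits/channel use


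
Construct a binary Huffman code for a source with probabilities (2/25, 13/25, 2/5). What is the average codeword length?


Huffman construction (repeatedly merge the two least-probable nodes; each merge adds 1 bit to every symbol beneath it): 2/25 + 2/5 = 12/25; 12/25 + 13/25 = 1. Resulting codeword lengths (in the order the probabilities were given): (2, 1, 2). L_avg = sum(p_i * l_i) = 2/25*2 + 13/25*1 + 2/5*2 = 37/25 = 1.48

1.48 bits


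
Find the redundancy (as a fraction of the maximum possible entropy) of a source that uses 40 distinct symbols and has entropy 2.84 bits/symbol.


H_max = log2(K) = log2(40) = 5.3219 bits/symbol. Redundancy = 1 - H/H_max = 1 - 2.84/5.3219 = 1 - 0.5336 = 0.4664

0.4664


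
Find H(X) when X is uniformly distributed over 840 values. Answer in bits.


H = log2(n) = log2(840) = 9.7142

9.7142 bits


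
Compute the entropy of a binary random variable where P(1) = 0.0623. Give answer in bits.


H = -p*log2(p) - (1-p)*log2(1-p). -0.0623*log2(0.0623) = 0.249488; -0.9377*log2(0.9377) = 0.087020. H = 0.249488 + 0.087020 = 0.3365

0.3365 bits


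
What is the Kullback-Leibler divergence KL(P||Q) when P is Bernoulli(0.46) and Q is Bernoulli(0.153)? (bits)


KL = p*log2(p/q) + (1-p)*log2((1-p)/(1-q)) = 0.46*log2(0.46/0.153) + 0.54*log2(0.54/0.847) = 0.3798

0.3798 bits


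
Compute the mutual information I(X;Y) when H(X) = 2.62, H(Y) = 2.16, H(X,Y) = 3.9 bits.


I(X;Y) = H(X) + H(Y) - H(X,Y) = 2.62 + 2.16 - 3.9 = 0.88

0.88 bits


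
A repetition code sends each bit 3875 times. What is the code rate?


Rate = k/n = 1/3875

1/3875


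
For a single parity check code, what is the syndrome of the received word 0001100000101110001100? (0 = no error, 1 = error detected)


Syndrome = XOR of all bits = 0 XOR 0 XOR 0 XOR 1 XOR 1 XOR 0 XOR 0 XOR 0 XOR 0 XOR 0 XOR 1 XOR 0 XOR 1 XOR 1 XOR 1 XOR 0 XOR 0 XOR 0 XOR 1 XOR 1 XOR 0 XOR 0 = 0

0


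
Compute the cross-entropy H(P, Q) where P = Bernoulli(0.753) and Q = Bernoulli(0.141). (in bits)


H(P,Q) = -p*log2(q) - (1-p)*log2(1-q). -0.753*log2(0.141) = 2.128153; -0.247*log2(0.859) = 0.054160. H(P,Q) = 2.128153 + 0.054160 = 2.1823

2.1823 bits


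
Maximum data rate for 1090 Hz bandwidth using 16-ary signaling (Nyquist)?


Rate = 2 * B * log2(M) = 2 * 1090 * 4.0 = 8720.0

8720.0 bps


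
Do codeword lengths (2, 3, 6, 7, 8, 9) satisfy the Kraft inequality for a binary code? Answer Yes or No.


Kraft sum = sum(2^(-l_i)) = 0.4043, need <= 1. Result: satisfied (a binary prefix-free code with these lengths exists)

Yes


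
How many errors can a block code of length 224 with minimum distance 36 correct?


Correction capability = floor((d-1)/2) = floor((36-1)/2) = 17

17 errors


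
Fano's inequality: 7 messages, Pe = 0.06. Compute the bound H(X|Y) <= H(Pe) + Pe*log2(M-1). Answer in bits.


H(Pe) = -Pe*log2(Pe) - (1-Pe)*log2(1-Pe) = -0.06*log2(0.06) - 0.94*log2(0.94) = 0.243534 + 0.083911 = 0.3274. Pe*log2(M-1) = 0.06*log2(6) = 0.155098. Bound = H(Pe) + Pe*log2(M-1) = 0.243534 + 0.083911 + 0.155098 = 0.4825

0.4825 bits


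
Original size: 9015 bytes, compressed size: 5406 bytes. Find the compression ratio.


Ratio = original / compressed = 9015 / 5406 = 1.6676

1.6676


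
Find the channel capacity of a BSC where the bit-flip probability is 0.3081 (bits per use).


H(p) = -p*log2(p) - (1-p)*log2(1-p) = -0.3081*log2(0.3081) - 0.6919*log2(0.6919) = 0.523317 + 0.367651 = 0.891. C = 1 - H(p) = 1 - 0.891 = 0.109

0.109 bits


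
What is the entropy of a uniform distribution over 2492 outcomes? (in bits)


H = log2(n) = log2(2492) = 11.2831

11.2831 bits


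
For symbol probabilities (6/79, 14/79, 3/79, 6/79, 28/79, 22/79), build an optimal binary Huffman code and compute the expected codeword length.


Huffman construction (repeatedly merge the two least-probable nodes; each merge adds 1 bit to every symbol beneath it): 3/79 + 6/79 = 9/79; 6/79 + 9/79 = 15/79; 14/79 + 15/79 = 29/79; 22/79 + 28/79 = 50/79; 29/79 + 50/79 = 1. Resulting codeword lengths (in the order the probabilities were given): (4, 2, 4, 3, 2, 2). L_avg = sum(p_i * l_i) = 6/79*4 + 14/79*2 + 3/79*4 + 6/79*3 + 28/79*2 + 22/79*2 = 182/79 = 2.3038

2.3038 bits


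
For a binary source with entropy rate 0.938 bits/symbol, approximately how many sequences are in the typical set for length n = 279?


log2|A_typical| = nH = 279 * 0.938 = 261.702, so |A_typical| ~ 2^261.702 = 6.028e+78

6.028e+78


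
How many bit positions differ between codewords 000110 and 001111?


Count differing positions: . . ^ . . ^ = 2 differences

2


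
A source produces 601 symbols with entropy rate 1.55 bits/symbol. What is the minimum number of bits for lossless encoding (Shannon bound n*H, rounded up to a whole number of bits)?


Minimum bits >= n * H = 601 * 1.55 = 931.55, rounded up to a whole number of bits = 932

932 bits


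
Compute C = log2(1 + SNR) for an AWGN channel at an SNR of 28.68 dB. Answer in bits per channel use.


SNR_linear = 10^(28.68/10) = 737.9042; C = log2(1 + SNR_linear) = log2(1 + 737.9042) = 9.5292

9.5292 bits/channel use


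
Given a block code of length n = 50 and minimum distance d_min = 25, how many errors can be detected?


Detection capability = d_min - 1 = 25 - 1 = 24

24 errors


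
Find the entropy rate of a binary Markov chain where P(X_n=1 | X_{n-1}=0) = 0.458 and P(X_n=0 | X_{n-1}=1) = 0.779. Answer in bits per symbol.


Stationary distribution: pi_0 = p10/(p01+p10) = 0.6297, pi_1 = 0.3703. Entropy rate H' = pi_0*H(p01) + pi_1*H(p10) = 0.6297*0.9949 + 0.3703*0.762 = 0.9087

0.9087 bits/symbol


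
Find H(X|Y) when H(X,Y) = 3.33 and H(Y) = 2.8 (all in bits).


H(X|Y) = H(X,Y) - H(Y) = 3.33 - 2.8 = 0.53

0.53 bits


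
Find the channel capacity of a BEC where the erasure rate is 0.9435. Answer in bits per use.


C = 1 - epsilon = 1 - 0.9435 = 0.0565

0.0565 bits


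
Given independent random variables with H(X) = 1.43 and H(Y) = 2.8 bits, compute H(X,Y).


For independent variables, H(X,Y) = H(X) + H(Y) = 1.43 + 2.8 = 4.23

4.23 bits


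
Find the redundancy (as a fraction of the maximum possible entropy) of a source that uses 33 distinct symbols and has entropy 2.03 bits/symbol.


H_max = log2(K) = log2(33) = 5.0444 bits/symbol. Redundancy = 1 - H/H_max = 1 - 2.03/5.0444 = 1 - 0.4024 = 0.5976

0.5976


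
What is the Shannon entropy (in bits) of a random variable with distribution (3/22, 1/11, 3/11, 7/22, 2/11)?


H = -sum(p_i * log2(p_i)). Terms: -(3/22)*log2(3/22) = 0.391973; -(1/11)*log2(1/11) = 0.314494; -(3/11)*log2(3/11) = 0.511219; -(7/22)*log2(7/22) = 0.525661; -(2/11)*log2(2/11) = 0.447169. H = 0.391973 + 0.314494 + 0.511219 + 0.525661 + 0.447169 = 2.1905

2.1905 bits


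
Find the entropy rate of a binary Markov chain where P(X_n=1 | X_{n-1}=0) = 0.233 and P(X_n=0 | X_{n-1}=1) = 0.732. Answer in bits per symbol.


Stationary distribution: pi_0 = p10/(p01+p10) = 0.7585, pi_1 = 0.2415. Entropy rate H' = pi_0*H(p01) + pi_1*H(p10) = 0.7585*0.7832 + 0.2415*0.8386 = 0.7966

0.7966 bits/symbol


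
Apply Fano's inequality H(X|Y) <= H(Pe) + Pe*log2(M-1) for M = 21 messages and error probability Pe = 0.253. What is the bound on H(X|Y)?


H(Pe) = -Pe*log2(Pe) - (1-Pe)*log2(1-Pe) = -0.253*log2(0.253) - 0.747*log2(0.747) = 0.501646 + 0.314352 = 0.816. Pe*log2(M-1) = 0.253*log2(20) = 1.093448. Bound = H(Pe) + Pe*log2(M-1) = 0.501646 + 0.314352 + 1.093448 = 1.9094

1.9094 bits


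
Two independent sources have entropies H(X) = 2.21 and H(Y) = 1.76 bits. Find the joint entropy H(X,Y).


For independent variables, H(X,Y) = H(X) + H(Y) = 2.21 + 1.76 = 3.97

3.97 bits


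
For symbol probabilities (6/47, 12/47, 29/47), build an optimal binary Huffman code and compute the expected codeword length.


Huffman construction (repeatedly merge the two least-probable nodes; each merge adds 1 bit to every symbol beneath it): 6/47 + 12/47 = 18/47; 18/47 + 29/47 = 1. Resulting codeword lengths (in the order the probabilities were given): (2, 2, 1). L_avg = sum(p_i * l_i) = 6/47*2 + 12/47*2 + 29/47*1 = 65/47 = 1.383

1.383 bits


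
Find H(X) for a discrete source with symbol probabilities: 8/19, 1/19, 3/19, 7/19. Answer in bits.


H = -sum(p_i * log2(p_i)). Terms: -(8/19)*log2(8/19) = 0.525443; -(1/19)*log2(1/19) = 0.223575; -(3/19)*log2(3/19) = 0.420468; -(7/19)*log2(7/19) = 0.530737. H = 0.525443 + 0.223575 + 0.420468 + 0.530737 = 1.7002

1.7002 bits


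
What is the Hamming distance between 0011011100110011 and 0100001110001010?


Count differing positions: . ^ ^ ^ . ^ . . ^ . ^ ^ ^ . . ^ = 9 differences

9


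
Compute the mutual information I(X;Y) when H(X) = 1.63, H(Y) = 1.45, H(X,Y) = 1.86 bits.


I(X;Y) = H(X) + H(Y) - H(X,Y) = 1.63 + 1.45 - 1.86 = 1.22

1.22 bits


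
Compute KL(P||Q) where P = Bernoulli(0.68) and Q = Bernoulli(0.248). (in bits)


KL = p*log2(p/q) + (1-p)*log2((1-p)/(1-q)) = 0.68*log2(0.68/0.248) + 0.32*log2(0.32/0.752) = 0.5951

0.5951 bits


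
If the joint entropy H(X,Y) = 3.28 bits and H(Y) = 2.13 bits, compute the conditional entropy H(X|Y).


H(X|Y) = H(X,Y) - H(Y) = 3.28 - 2.13 = 1.15

1.15 bits


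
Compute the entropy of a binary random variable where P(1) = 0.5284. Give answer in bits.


H = -p*log2(p) - (1-p)*log2(1-p). -0.5284*log2(0.5284) = 0.486285; -0.4716*log2(0.4716) = 0.511386. H = 0.486285 + 0.511386 = 0.9977

0.9977 bits


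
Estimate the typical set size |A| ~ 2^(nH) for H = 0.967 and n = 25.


log2|A_typical| = nH = 25 * 0.967 = 24.175, so |A_typical| ~ 2^24.175 = 1.894e+07

1.894e+07


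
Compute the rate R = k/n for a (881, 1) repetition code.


Rate = k/n = 1/881

1/881


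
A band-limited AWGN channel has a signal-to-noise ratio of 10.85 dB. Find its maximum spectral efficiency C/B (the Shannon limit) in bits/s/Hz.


SNR_linear = 10^(10.85/10) = 12.1619; C/B = log2(1 + SNR_linear) = log2(1 + 12.1619) = 3.7183

3.7183 bits/s/Hz


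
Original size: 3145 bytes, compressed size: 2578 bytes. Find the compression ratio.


Ratio = original / compressed = 3145 / 2578 = 1.2199

1.2199


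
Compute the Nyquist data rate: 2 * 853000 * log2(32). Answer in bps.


Rate = 2 * B * log2(M) = 2 * 853000 * 5.0 = 8530000.0

8530000.0 bps


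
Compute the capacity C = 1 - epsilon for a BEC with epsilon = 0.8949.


C = 1 - epsilon = 1 - 0.8949 = 0.1051

0.1051 bits


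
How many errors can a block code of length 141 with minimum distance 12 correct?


Correction capability = floor((d-1)/2) = floor((12-1)/2) = 5

5 errors


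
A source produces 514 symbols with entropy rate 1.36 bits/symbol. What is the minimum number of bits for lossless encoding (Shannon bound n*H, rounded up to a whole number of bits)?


Minimum bits >= n * H = 514 * 1.36 = 699.04, rounded up to a whole number of bits = 700

700 bits


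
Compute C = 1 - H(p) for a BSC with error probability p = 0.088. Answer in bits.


H(p) = -p*log2(p) - (1-p)*log2(1-p) = -0.088*log2(0.088) - 0.912*log2(0.912) = 0.308559 + 0.121200 = 0.4298. C = 1 - H(p) = 1 - 0.4298 = 0.5702

0.5702 bits


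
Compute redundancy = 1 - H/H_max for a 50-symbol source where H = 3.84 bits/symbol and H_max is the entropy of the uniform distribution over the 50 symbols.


H_max = log2(K) = log2(50) = 5.6439 bits/symbol. Redundancy = 1 - H/H_max = 1 - 3.84/5.6439 = 1 - 0.6804 = 0.3196

0.3196


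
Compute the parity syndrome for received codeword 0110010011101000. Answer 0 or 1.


Syndrome = XOR of all bits = 0 XOR 1 XOR 1 XOR 0 XOR 0 XOR 1 XOR 0 XOR 0 XOR 1 XOR 1 XOR 1 XOR 0 XOR 1 XOR 0 XOR 0 XOR 0 = 1

1


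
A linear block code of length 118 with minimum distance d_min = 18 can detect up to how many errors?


Detection capability = d_min - 1 = 18 - 1 = 17

17 errors


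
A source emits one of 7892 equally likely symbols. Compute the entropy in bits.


H = log2(n) = log2(7892) = 12.9462

12.9462 bits


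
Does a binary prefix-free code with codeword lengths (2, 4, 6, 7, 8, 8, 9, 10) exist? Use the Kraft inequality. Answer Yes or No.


Kraft sum = sum(2^(-l_i)) = 0.3467, need <= 1. Result: satisfied (a binary prefix-free code with these lengths exists)

Yes


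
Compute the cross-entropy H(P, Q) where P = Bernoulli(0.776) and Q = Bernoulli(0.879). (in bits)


H(P,Q) = -p*log2(q) - (1-p)*log2(1-q). -0.776*log2(0.879) = 0.144386; -0.224*log2(0.121) = 0.682510. H(P,Q) = 0.144386 + 0.682510 = 0.8269

0.8269 bits


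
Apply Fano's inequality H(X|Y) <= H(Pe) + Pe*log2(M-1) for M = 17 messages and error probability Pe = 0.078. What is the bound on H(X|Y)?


H(Pe) = -Pe*log2(Pe) - (1-Pe)*log2(1-Pe) = -0.078*log2(0.078) - 0.922*log2(0.922) = 0.287070 + 0.108023 = 0.3951. Pe*log2(M-1) = 0.078*log2(16) = 0.312000. Bound = H(Pe) + Pe*log2(M-1) = 0.287070 + 0.108023 + 0.312000 = 0.7071

0.7071 bits


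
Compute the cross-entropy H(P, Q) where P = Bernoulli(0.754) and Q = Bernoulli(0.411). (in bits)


H(P,Q) = -p*log2(q) - (1-p)*log2(1-q). -0.754*log2(0.411) = 0.967223; -0.246*log2(0.589) = 0.187860. H(P,Q) = 0.967223 + 0.187860 = 1.1551

1.1551 bits


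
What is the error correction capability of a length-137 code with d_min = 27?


Correction capability = floor((d-1)/2) = floor((27-1)/2) = 13

13 errors


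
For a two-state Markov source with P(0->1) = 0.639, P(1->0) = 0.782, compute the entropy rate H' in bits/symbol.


Stationary distribution: pi_0 = p10/(p01+p10) = 0.5503, pi_1 = 0.4497. Entropy rate H' = pi_0*H(p01) + pi_1*H(p10) = 0.5503*0.9435 + 0.4497*0.7565 = 0.8594

0.8594 bits/symbol


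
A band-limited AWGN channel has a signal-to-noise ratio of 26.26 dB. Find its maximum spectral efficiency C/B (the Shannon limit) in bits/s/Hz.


SNR_linear = 10^(26.26/10) = 422.6686; C/B = log2(1 + SNR_linear) = log2(1 + 422.6686) = 8.7268

8.7268 bits/s/Hz


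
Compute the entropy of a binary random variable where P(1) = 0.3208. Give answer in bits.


H = -p*log2(p) - (1-p)*log2(1-p). -0.3208*log2(0.3208) = 0.526193; -0.6792*log2(0.6792) = 0.379056. H = 0.526193 + 0.379056 = 0.9052

0.9052 bits


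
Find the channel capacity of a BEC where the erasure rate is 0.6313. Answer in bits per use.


C = 1 - epsilon = 1 - 0.6313 = 0.3687

0.3687 bits


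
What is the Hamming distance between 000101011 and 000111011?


Count differing positions: . . . . ^ . . . . = 1 differences

1


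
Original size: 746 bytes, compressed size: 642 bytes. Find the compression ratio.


Ratio = original / compressed = 746 / 642 = 1.162

1.162


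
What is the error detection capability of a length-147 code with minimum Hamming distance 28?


Detection capability = d_min - 1 = 28 - 1 = 27

27 errors


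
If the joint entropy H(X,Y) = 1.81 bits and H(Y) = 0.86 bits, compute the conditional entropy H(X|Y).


H(X|Y) = H(X,Y) - H(Y) = 1.81 - 0.86 = 0.95

0.95 bits


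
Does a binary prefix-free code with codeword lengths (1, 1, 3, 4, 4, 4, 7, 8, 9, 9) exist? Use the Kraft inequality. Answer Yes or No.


Kraft sum = sum(2^(-l_i)) = 1.3281, need <= 1. Result: violated (a binary prefix-free code with these lengths cannot exist)

No


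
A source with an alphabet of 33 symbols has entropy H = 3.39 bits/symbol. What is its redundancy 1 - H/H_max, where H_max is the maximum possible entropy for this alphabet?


H_max = log2(K) = log2(33) = 5.0444 bits/symbol. Redundancy = 1 - H/H_max = 1 - 3.39/5.0444 = 1 - 0.672 = 0.328

0.328


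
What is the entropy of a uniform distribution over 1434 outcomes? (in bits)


H = log2(n) = log2(1434) = 10.4858

10.4858 bits


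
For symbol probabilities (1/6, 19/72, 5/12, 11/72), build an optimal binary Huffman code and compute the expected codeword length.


Huffman construction (repeatedly merge the two least-probable nodes; each merge adds 1 bit to every symbol beneath it): 11/72 + 1/6 = 23/72; 19/72 + 23/72 = 7/12; 5/12 + 7/12 = 1. Resulting codeword lengths (in the order the probabilities were given): (3, 2, 1, 3). L_avg = sum(p_i * l_i) = 1/6*3 + 19/72*2 + 5/12*1 + 11/72*3 = 137/72 = 1.9028

1.9028 bits


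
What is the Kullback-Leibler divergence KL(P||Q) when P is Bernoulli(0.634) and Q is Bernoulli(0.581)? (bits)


KL = p*log2(p/q) + (1-p)*log2((1-p)/(1-q)) = 0.634*log2(0.634/0.581) + 0.366*log2(0.366/0.419) = 0.0084

0.0084 bits


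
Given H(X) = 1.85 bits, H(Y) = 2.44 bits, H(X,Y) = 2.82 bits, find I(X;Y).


I(X;Y) = H(X) + H(Y) - H(X,Y) = 1.85 + 2.44 - 2.82 = 1.47

1.47 bits


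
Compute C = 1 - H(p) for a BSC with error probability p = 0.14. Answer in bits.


H(p) = -p*log2(p) - (1-p)*log2(1-p) = -0.14*log2(0.14) - 0.86*log2(0.86) = 0.397110 + 0.187129 = 0.5842. C = 1 - H(p) = 1 - 0.5842 = 0.4158

0.4158 bits


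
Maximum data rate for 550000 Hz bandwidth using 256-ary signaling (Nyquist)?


Rate = 2 * B * log2(M) = 2 * 550000 * 8.0 = 8800000.0

8800000.0 bps


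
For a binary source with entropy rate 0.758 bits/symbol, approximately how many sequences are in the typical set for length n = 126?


log2|A_typical| = nH = 126 * 0.758 = 95.508, so |A_typical| ~ 2^95.508 = 5.633e+28

5.633e+28


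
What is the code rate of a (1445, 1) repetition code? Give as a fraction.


Rate = k/n = 1/1445

1/1445


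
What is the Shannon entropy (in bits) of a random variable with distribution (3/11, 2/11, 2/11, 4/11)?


H = -sum(p_i * log2(p_i)). Terms: -(3/11)*log2(3/11) = 0.511219; -(2/11)*log2(2/11) = 0.447169; -(2/11)*log2(2/11) = 0.447169; -(4/11)*log2(4/11) = 0.530702. H = 0.511219 + 0.447169 + 0.447169 + 0.530702 = 1.9363

1.9363 bits


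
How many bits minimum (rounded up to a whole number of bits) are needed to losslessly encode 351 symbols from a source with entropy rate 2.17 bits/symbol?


Minimum bits >= n * H = 351 * 2.17 = 761.67, rounded up to a whole number of bits = 762

762 bits


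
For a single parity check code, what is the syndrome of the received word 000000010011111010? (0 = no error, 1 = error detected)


Syndrome = XOR of all bits = 0 XOR 0 XOR 0 XOR 0 XOR 0 XOR 0 XOR 0 XOR 1 XOR 0 XOR 0 XOR 1 XOR 1 XOR 1 XOR 1 XOR 1 XOR 0 XOR 1 XOR 0 = 1

1


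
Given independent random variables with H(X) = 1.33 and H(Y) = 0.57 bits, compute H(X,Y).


For independent variables, H(X,Y) = H(X) + H(Y) = 1.33 + 0.57 = 1.9

1.9 bits


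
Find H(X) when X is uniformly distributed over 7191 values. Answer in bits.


H = log2(n) = log2(7191) = 12.812

12.812 bits


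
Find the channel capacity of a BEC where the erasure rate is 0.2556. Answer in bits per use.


C = 1 - epsilon = 1 - 0.2556 = 0.7444

0.7444 bits


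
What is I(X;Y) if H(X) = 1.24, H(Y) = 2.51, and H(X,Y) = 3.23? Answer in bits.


I(X;Y) = H(X) + H(Y) - H(X,Y) = 1.24 + 2.51 - 3.23 = 0.52

0.52 bits


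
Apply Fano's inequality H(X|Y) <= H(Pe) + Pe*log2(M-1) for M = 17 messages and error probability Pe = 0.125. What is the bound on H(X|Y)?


H(Pe) = -Pe*log2(Pe) - (1-Pe)*log2(1-Pe) = -0.125*log2(0.125) - 0.875*log2(0.875) = 0.375000 + 0.168564 = 0.5436. Pe*log2(M-1) = 0.125*log2(16) = 0.500000. Bound = H(Pe) + Pe*log2(M-1) = 0.375000 + 0.168564 + 0.500000 = 1.0436

1.0436 bits


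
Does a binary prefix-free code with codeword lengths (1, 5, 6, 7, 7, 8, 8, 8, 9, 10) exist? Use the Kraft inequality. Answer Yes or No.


Kraft sum = sum(2^(-l_i)) = 0.5771, need <= 1. Result: satisfied (a binary prefix-free code with these lengths exists)

Yes


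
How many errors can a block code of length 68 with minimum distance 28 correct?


Correction capability = floor((d-1)/2) = floor((28-1)/2) = 13

13 errors


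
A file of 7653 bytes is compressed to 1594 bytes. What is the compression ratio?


Ratio = original / compressed = 7653 / 1594 = 4.8011

4.8011


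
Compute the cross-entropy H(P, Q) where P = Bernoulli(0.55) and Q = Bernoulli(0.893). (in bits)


H(P,Q) = -p*log2(q) - (1-p)*log2(1-q). -0.55*log2(0.893) = 0.089797; -0.45*log2(0.107) = 1.450943. H(P,Q) = 0.089797 + 1.450943 = 1.5407

1.5407 bits


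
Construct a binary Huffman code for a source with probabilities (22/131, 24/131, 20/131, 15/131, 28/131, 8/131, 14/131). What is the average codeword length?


Huffman construction (repeatedly merge the two least-probable nodes; each merge adds 1 bit to every symbol beneath it): 8/131 + 14/131 = 22/131; 15/131 + 20/131 = 35/131; 22/131 + 22/131 = 44/131; 24/131 + 28/131 = 52/131; 35/131 + 44/131 = 79/131; 52/131 + 79/131 = 1. Resulting codeword lengths (in the order the probabilities were given): (3, 2, 3, 3, 2, 4, 4). L_avg = sum(p_i * l_i) = 22/131*3 + 24/131*2 + 20/131*3 + 15/131*3 + 28/131*2 + 8/131*4 + 14/131*4 = 363/131 = 2.771

2.771 bits


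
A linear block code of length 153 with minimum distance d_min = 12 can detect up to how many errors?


Detection capability = d_min - 1 = 12 - 1 = 11

11 errors


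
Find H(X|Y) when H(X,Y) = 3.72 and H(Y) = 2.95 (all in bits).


H(X|Y) = H(X,Y) - H(Y) = 3.72 - 2.95 = 0.77

0.77 bits


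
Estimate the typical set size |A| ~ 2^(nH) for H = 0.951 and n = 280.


log2|A_typical| = nH = 280 * 0.951 = 266.28, so |A_typical| ~ 2^266.28 = 1.440e+80

1.440e+80


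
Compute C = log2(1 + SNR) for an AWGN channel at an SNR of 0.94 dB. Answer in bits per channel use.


SNR_linear = 10^(0.94/10) = 1.2417; C = log2(1 + SNR_linear) = log2(1 + 1.2417) = 1.1646

1.1646 bits/channel use


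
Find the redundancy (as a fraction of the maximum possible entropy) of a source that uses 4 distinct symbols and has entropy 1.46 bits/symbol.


H_max = log2(K) = log2(4) = 2.0 bits/symbol. Redundancy = 1 - H/H_max = 1 - 1.46/2.0 = 1 - 0.73 = 0.27

0.27


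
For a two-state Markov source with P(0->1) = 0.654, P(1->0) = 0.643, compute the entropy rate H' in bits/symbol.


Stationary distribution: pi_0 = p10/(p01+p10) = 0.4958, pi_1 = 0.5042. Entropy rate H' = pi_0*H(p01) + pi_1*H(p10) = 0.4958*0.9304 + 0.5042*0.9402 = 0.9353

0.9353 bits/symbol


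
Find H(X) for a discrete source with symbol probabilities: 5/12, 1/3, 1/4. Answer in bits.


H = -sum(p_i * log2(p_i)). Terms: -(5/12)*log2(5/12) = 0.526264; -(1/3)*log2(1/3) = 0.528321; -(1/4)*log2(1/4) = 0.500000. H = 0.526264 + 0.528321 + 0.500000 = 1.5546

1.5546 bits


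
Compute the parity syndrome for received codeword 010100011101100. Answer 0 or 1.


Syndrome = XOR of all bits = 0 XOR 1 XOR 0 XOR 1 XOR 0 XOR 0 XOR 0 XOR 1 XOR 1 XOR 1 XOR 0 XOR 1 XOR 1 XOR 0 XOR 0 = 1

1


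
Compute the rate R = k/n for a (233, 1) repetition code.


Rate = k/n = 1/233

1/233


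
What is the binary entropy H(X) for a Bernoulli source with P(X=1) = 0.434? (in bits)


H = -p*log2(p) - (1-p)*log2(1-p). -0.434*log2(0.434) = 0.522637; -0.566*log2(0.566) = 0.464757. H = 0.522637 + 0.464757 = 0.9874

0.9874 bits


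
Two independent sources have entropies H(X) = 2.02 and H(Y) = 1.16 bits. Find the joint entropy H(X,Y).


For independent variables, H(X,Y) = H(X) + H(Y) = 2.02 + 1.16 = 3.18

3.18 bits


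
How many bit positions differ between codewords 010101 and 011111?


Count differing positions: . . ^ . ^ . = 2 differences

2


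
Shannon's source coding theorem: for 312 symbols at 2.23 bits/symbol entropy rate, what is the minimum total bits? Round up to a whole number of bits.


Minimum bits >= n * H = 312 * 2.23 = 695.76, rounded up to a whole number of bits = 696

696 bits


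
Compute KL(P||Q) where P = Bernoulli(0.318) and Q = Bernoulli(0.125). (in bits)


KL = p*log2(p/q) + (1-p)*log2((1-p)/(1-q)) = 0.318*log2(0.318/0.125) + 0.682*log2(0.682/0.875) = 0.1832

0.1832 bits


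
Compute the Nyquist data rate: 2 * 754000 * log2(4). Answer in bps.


Rate = 2 * B * log2(M) = 2 * 754000 * 2.0 = 3016000.0

3016000.0 bps


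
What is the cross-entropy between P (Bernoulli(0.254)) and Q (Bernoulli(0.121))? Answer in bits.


H(P,Q) = -p*log2(q) - (1-p)*log2(1-q). -0.254*log2(0.121) = 0.773918; -0.746*log2(0.879) = 0.138804. H(P,Q) = 0.773918 + 0.138804 = 0.9127

0.9127 bits


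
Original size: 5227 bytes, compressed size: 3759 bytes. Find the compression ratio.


Ratio = original / compressed = 5227 / 3759 = 1.3905

1.3905


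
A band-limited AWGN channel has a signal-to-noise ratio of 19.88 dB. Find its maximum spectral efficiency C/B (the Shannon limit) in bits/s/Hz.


SNR_linear = 10^(19.88/10) = 97.2747; C/B = log2(1 + SNR_linear) = log2(1 + 97.2747) = 6.6187

6.6187 bits/s/Hz


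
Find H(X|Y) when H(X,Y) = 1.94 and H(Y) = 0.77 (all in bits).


H(X|Y) = H(X,Y) - H(Y) = 1.94 - 0.77 = 1.17

1.17 bits


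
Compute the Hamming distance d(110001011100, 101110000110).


Count differing positions: . ^ ^ ^ ^ ^ . ^ ^ . ^ . = 8 differences

8


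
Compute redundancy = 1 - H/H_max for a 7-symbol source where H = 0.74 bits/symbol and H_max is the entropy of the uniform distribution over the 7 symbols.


H_max = log2(K) = log2(7) = 2.8074 bits/symbol. Redundancy = 1 - H/H_max = 1 - 0.74/2.8074 = 1 - 0.2636 = 0.7364

0.7364


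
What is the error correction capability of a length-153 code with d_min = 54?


Correction capability = floor((d-1)/2) = floor((54-1)/2) = 26

26 errors


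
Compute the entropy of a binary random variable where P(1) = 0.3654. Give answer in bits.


H = -p*log2(p) - (1-p)*log2(1-p). -0.3654*log2(0.3654) = 0.530726; -0.6346*log2(0.6346) = 0.416349. H = 0.530726 + 0.416349 = 0.9471

0.9471 bits


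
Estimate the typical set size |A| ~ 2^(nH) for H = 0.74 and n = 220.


log2|A_typical| = nH = 220 * 0.74 = 162.8, so |A_typical| ~ 2^162.8 = 1.018e+49

1.018e+49


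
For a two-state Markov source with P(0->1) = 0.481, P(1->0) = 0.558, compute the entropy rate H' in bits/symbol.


Stationary distribution: pi_0 = p10/(p01+p10) = 0.5371, pi_1 = 0.4629. Entropy rate H' = pi_0*H(p01) + pi_1*H(p10) = 0.5371*0.999 + 0.4629*0.9903 = 0.9949

0.9949 bits/symbol


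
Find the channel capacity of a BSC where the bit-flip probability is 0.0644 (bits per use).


H(p) = -p*log2(p) - (1-p)*log2(1-p) = -0.0644*log2(0.0644) - 0.9356*log2(0.9356) = 0.254818 + 0.089851 = 0.3447. C = 1 - H(p) = 1 - 0.3447 = 0.6553

0.6553 bits


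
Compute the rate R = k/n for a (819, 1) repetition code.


Rate = k/n = 1/819

1/819


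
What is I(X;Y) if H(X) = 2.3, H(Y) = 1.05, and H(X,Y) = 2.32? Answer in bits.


I(X;Y) = H(X) + H(Y) - H(X,Y) = 2.3 + 1.05 - 2.32 = 1.03

1.03 bits


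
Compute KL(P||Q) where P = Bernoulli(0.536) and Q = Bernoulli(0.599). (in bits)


KL = p*log2(p/q) + (1-p)*log2((1-p)/(1-q)) = 0.536*log2(0.536/0.599) + 0.464*log2(0.464/0.401) = 0.0117

0.0117 bits


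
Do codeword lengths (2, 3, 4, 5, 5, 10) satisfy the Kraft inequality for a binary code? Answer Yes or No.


Kraft sum = sum(2^(-l_i)) = 0.501, need <= 1. Result: satisfied (a binary prefix-free code with these lengths exists)

Yes


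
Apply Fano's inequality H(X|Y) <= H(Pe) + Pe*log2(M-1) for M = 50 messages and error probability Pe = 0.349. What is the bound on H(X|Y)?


H(Pe) = -Pe*log2(Pe) - (1-Pe)*log2(1-Pe) = -0.349*log2(0.349) - 0.651*log2(0.651) = 0.530027 + 0.403145 = 0.9332. Pe*log2(M-1) = 0.349*log2(49) = 1.959534. Bound = H(Pe) + Pe*log2(M-1) = 0.530027 + 0.403145 + 1.959534 = 2.8927

2.8927 bits


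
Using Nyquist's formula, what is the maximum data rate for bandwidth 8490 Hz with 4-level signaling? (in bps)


Rate = 2 * B * log2(M) = 2 * 8490 * 2.0 = 33960.0

33960.0 bps


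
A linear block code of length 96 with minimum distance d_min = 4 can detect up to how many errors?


Detection capability = d_min - 1 = 4 - 1 = 3

3 errors


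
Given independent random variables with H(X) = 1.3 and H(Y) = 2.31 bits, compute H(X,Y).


For independent variables, H(X,Y) = H(X) + H(Y) = 1.3 + 2.31 = 3.61

3.61 bits


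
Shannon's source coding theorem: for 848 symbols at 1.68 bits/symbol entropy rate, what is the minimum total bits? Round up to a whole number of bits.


Minimum bits >= n * H = 848 * 1.68 = 1424.64, rounded up to a whole number of bits = 1425

1425 bits


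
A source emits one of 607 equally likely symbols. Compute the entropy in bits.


H = log2(n) = log2(607) = 9.2456

9.2456 bits


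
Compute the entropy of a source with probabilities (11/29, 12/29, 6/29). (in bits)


H = -sum(p_i * log2(p_i)). Terms: -(11/29)*log2(11/29) = 0.530484; -(12/29)*log2(12/29) = 0.526766; -(6/29)*log2(6/29) = 0.470280. H = 0.530484 + 0.526766 + 0.470280 = 1.5275

1.5275 bits


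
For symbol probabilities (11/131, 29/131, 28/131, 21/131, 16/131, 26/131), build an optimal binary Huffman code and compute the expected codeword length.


Huffman construction (repeatedly merge the two least-probable nodes; each merge adds 1 bit to every symbol beneath it): 11/131 + 16/131 = 27/131; 21/131 + 26/131 = 47/131; 27/131 + 28/131 = 55/131; 29/131 + 47/131 = 76/131; 55/131 + 76/131 = 1. Resulting codeword lengths (in the order the probabilities were given): (3, 2, 2, 3, 3, 3). L_avg = sum(p_i * l_i) = 11/131*3 + 29/131*2 + 28/131*2 + 21/131*3 + 16/131*3 + 26/131*3 = 336/131 = 2.5649

2.5649 bits
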